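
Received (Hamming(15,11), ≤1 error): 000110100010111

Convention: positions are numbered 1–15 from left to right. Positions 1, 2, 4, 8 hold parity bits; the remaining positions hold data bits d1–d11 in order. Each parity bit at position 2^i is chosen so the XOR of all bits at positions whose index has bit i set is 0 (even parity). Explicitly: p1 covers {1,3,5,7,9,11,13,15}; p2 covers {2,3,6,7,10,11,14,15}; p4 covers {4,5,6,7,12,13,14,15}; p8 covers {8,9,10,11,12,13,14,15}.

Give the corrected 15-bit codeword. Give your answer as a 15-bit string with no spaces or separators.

100110100010111

s1 (pos 1,3,5,7,9,11,13,15): 0⊕0⊕1⊕1⊕0⊕1⊕1⊕1 = 1
s2 (pos 2,3,6,7,10,11,14,15): 0⊕0⊕0⊕1⊕0⊕1⊕1⊕1 = 0
s4 (pos 4,5,6,7,12,13,14,15): 1⊕1⊕0⊕1⊕0⊕1⊕1⊕1 = 0
s8 (pos 8,9,10,11,12,13,14,15): 0⊕0⊕0⊕1⊕0⊕1⊕1⊕1 = 0
Syndrome s8…s1 = 0001 → error at position 1.
Flip position 1: 000110100010111 → 100110100010111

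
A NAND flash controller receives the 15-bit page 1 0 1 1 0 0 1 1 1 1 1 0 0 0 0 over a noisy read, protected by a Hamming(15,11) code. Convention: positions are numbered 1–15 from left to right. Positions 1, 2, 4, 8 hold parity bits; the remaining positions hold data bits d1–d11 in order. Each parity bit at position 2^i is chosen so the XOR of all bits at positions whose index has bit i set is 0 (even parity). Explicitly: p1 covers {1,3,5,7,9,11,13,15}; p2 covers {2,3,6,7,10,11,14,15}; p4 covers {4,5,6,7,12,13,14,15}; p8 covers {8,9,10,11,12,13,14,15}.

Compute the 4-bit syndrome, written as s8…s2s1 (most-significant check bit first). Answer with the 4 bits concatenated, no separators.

0001

s1 (pos 1,3,5,7,9,11,13,15): 1⊕1⊕0⊕1⊕1⊕1⊕0⊕0 = 1
s2 (pos 2,3,6,7,10,11,14,15): 0⊕1⊕0⊕1⊕1⊕1⊕0⊕0 = 0
s4 (pos 4,5,6,7,12,13,14,15): 1⊕0⊕0⊕1⊕0⊕0⊕0⊕0 = 0
s8 (pos 8,9,10,11,12,13,14,15): 1⊕1⊕1⊕1⊕0⊕0⊕0⊕0 = 0
Syndrome s8…s1 = 0001 → error at position 1.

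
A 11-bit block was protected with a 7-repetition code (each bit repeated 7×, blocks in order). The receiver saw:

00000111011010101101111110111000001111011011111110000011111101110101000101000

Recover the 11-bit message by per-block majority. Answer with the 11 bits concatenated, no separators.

Block 1 (0000011): 2 ones → 0
Block 2 (1011010): 4 ones → 1
Block 3 (1011011): 5 ones → 1
Block 4 (1111011): 6 ones → 1
Block 5 (1000001): 2 ones → 0
Block 6 (1110110): 5 ones → 1
Block 7 (1111111): 7 ones → 1
Block 8 (0000011): 2 ones → 0
Block 9 (1111011): 6 ones → 1
Block 10 (1010100): 3 ones → 0
Block 11 (0101000): 2 ones → 0

01110110100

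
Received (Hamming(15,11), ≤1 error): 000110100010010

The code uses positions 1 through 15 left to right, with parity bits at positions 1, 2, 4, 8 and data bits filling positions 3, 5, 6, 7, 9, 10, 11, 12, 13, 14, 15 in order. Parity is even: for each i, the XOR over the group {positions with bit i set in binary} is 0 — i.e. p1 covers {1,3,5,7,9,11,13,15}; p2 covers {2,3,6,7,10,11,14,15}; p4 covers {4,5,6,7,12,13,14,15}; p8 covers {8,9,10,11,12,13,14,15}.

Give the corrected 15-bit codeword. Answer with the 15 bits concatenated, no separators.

001110100010010

s1 (pos 1,3,5,7,9,11,13,15): 0⊕0⊕1⊕1⊕0⊕1⊕0⊕0 = 1
s2 (pos 2,3,6,7,10,11,14,15): 0⊕0⊕0⊕1⊕0⊕1⊕1⊕0 = 1
s4 (pos 4,5,6,7,12,13,14,15): 1⊕1⊕0⊕1⊕0⊕0⊕1⊕0 = 0
s8 (pos 8,9,10,11,12,13,14,15): 0⊕0⊕0⊕1⊕0⊕0⊕1⊕0 = 0
Syndrome s8…s1 = 0011 → error at position 3.
Flip position 3: 000110100010010 → 001110100010010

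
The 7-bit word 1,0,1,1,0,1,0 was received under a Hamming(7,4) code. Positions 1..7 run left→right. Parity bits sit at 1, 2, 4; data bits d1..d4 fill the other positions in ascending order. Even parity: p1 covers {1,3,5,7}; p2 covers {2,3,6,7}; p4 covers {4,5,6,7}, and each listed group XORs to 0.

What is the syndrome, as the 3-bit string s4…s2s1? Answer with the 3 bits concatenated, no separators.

000

s1 (pos 1,3,5,7): 1⊕1⊕0⊕0 = 0
s2 (pos 2,3,6,7): 0⊕1⊕1⊕0 = 0
s4 (pos 4,5,6,7): 1⊕0⊕1⊕0 = 0
Syndrome s4…s1 = 000 → no error.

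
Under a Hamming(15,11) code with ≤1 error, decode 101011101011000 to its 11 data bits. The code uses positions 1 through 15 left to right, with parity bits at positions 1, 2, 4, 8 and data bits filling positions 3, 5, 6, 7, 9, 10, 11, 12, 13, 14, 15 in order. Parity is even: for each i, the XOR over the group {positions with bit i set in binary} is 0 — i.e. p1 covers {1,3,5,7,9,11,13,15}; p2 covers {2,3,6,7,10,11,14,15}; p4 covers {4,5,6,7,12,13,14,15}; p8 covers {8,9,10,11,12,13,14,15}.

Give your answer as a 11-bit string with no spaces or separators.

s1 (pos 1,3,5,7,9,11,13,15): 1⊕1⊕1⊕1⊕1⊕1⊕0⊕0 = 0
s2 (pos 2,3,6,7,10,11,14,15): 0⊕1⊕1⊕1⊕0⊕1⊕0⊕0 = 0
s4 (pos 4,5,6,7,12,13,14,15): 0⊕1⊕1⊕1⊕1⊕0⊕0⊕0 = 0
s8 (pos 8,9,10,11,12,13,14,15): 0⊕1⊕0⊕1⊕1⊕0⊕0⊕0 = 1
Syndrome s8…s1 = 1000 → error at position 8.
Flip position 8: 101011101011000 → 101011111011000
Read data bits from positions 3,5,6,7,9,10,11,12,13,14,15: 11111011000

11111011000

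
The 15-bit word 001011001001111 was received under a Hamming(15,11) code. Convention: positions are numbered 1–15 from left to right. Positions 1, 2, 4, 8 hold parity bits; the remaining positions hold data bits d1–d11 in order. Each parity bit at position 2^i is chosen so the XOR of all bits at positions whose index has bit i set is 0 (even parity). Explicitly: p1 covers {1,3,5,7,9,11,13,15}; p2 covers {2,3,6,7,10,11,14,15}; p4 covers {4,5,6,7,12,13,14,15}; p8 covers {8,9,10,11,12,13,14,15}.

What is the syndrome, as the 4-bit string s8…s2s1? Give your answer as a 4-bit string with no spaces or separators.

s1 (pos 1,3,5,7,9,11,13,15): 0⊕1⊕1⊕0⊕1⊕0⊕1⊕1 = 1
s2 (pos 2,3,6,7,10,11,14,15): 0⊕1⊕1⊕0⊕0⊕0⊕1⊕1 = 0
s4 (pos 4,5,6,7,12,13,14,15): 0⊕1⊕1⊕0⊕1⊕1⊕1⊕1 = 0
s8 (pos 8,9,10,11,12,13,14,15): 0⊕1⊕0⊕0⊕1⊕1⊕1⊕1 = 1
Syndrome s8…s1 = 1001 → error at position 9.

1001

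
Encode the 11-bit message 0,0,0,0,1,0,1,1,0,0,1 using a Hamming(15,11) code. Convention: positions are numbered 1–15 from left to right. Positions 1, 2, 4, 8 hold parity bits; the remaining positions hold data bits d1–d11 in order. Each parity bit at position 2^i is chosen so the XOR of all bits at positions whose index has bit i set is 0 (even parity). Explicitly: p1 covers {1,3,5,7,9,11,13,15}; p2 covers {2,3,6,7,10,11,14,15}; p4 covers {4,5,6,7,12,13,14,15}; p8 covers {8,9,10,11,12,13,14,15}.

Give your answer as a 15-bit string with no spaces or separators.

100000001011001

Place data at non-parity positions: p1 p2 0 p4 0 0 0 p8 1 0 1 1 0 0 1
p1 (pos 1,3,5,7,9,11,13,15): XOR of data positions = 0⊕0⊕0⊕1⊕1⊕0⊕1 = 1
p2 (pos 2,3,6,7,10,11,14,15): XOR of data positions = 0⊕0⊕0⊕0⊕1⊕0⊕1 = 0
p4 (pos 4,5,6,7,12,13,14,15): XOR of data positions = 0⊕0⊕0⊕1⊕0⊕0⊕1 = 0
p8 (pos 8,9,10,11,12,13,14,15): XOR of data positions = 1⊕0⊕1⊕1⊕0⊕0⊕1 = 0
Codeword: 100000001011001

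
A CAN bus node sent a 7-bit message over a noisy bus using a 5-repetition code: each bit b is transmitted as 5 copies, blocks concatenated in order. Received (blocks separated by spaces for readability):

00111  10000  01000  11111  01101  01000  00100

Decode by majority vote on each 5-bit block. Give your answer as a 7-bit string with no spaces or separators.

1001100

Block 1 (00111): 3 ones → 1
Block 2 (10000): 1 one → 0
Block 3 (01000): 1 one → 0
Block 4 (11111): 5 ones → 1
Block 5 (01101): 3 ones → 1
Block 6 (01000): 1 one → 0
Block 7 (00100): 1 one → 0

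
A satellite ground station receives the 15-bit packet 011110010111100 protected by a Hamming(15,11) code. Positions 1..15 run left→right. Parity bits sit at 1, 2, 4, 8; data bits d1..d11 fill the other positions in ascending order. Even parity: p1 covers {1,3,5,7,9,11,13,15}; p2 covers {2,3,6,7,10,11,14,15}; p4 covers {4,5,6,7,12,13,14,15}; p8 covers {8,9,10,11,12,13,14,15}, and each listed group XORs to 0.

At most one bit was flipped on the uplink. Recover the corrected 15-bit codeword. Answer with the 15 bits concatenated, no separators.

s1 (pos 1,3,5,7,9,11,13,15): 0⊕1⊕1⊕0⊕0⊕1⊕1⊕0 = 0
s2 (pos 2,3,6,7,10,11,14,15): 1⊕1⊕0⊕0⊕1⊕1⊕0⊕0 = 0
s4 (pos 4,5,6,7,12,13,14,15): 1⊕1⊕0⊕0⊕1⊕1⊕0⊕0 = 0
s8 (pos 8,9,10,11,12,13,14,15): 1⊕0⊕1⊕1⊕1⊕1⊕0⊕0 = 1
Syndrome s8…s1 = 1000 → error at position 8.
Flip position 8: 011110010111100 → 011110000111100

011110000111100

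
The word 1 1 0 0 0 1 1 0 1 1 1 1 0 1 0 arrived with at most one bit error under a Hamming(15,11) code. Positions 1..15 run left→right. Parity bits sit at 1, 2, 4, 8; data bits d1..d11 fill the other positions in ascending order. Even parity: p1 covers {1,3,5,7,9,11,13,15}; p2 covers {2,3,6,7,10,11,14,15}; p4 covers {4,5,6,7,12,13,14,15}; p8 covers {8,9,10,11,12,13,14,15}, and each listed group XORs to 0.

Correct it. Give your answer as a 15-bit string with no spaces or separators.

s1 (pos 1,3,5,7,9,11,13,15): 1⊕0⊕0⊕1⊕1⊕1⊕0⊕0 = 0
s2 (pos 2,3,6,7,10,11,14,15): 1⊕0⊕1⊕1⊕1⊕1⊕1⊕0 = 0
s4 (pos 4,5,6,7,12,13,14,15): 0⊕0⊕1⊕1⊕1⊕0⊕1⊕0 = 0
s8 (pos 8,9,10,11,12,13,14,15): 0⊕1⊕1⊕1⊕1⊕0⊕1⊕0 = 1
Syndrome s8…s1 = 1000 → error at position 8.
Flip position 8: 110001101111010 → 110001111111010

110001111111010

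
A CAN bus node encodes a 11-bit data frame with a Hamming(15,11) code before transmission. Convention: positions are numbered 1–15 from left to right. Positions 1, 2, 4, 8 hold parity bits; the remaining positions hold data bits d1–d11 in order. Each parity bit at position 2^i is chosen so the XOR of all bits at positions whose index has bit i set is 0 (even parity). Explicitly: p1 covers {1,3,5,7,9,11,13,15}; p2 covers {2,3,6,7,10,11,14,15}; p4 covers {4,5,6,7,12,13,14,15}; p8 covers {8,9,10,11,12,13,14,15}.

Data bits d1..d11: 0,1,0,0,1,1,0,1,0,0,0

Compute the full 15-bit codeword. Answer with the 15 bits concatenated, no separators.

Place data at non-parity positions: p1 p2 0 p4 1 0 0 p8 1 1 0 1 0 0 0
p1 (pos 1,3,5,7,9,11,13,15): XOR of data positions = 0⊕1⊕0⊕1⊕0⊕0⊕0 = 0
p2 (pos 2,3,6,7,10,11,14,15): XOR of data positions = 0⊕0⊕0⊕1⊕0⊕0⊕0 = 1
p4 (pos 4,5,6,7,12,13,14,15): XOR of data positions = 1⊕0⊕0⊕1⊕0⊕0⊕0 = 0
p8 (pos 8,9,10,11,12,13,14,15): XOR of data positions = 1⊕1⊕0⊕1⊕0⊕0⊕0 = 1
Codeword: 010010011101000

010010011101000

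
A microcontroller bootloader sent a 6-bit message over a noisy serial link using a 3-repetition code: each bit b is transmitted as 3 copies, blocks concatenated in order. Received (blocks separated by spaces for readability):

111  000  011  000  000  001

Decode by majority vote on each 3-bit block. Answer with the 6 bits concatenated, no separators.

101000

Block 1 (111): 3 ones → 1
Block 2 (000): 0 ones → 0
Block 3 (011): 2 ones → 1
Block 4 (000): 0 ones → 0
Block 5 (000): 0 ones → 0
Block 6 (001): 1 one → 0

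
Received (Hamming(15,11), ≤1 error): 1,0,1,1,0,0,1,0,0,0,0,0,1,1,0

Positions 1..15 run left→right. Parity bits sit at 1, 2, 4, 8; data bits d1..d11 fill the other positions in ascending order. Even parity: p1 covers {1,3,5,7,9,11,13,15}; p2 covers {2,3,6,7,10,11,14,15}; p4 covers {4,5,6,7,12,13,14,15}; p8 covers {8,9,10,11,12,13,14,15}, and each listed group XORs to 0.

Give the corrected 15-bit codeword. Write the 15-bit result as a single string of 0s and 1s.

111100100000110

s1 (pos 1,3,5,7,9,11,13,15): 1⊕1⊕0⊕1⊕0⊕0⊕1⊕0 = 0
s2 (pos 2,3,6,7,10,11,14,15): 0⊕1⊕0⊕1⊕0⊕0⊕1⊕0 = 1
s4 (pos 4,5,6,7,12,13,14,15): 1⊕0⊕0⊕1⊕0⊕1⊕1⊕0 = 0
s8 (pos 8,9,10,11,12,13,14,15): 0⊕0⊕0⊕0⊕0⊕1⊕1⊕0 = 0
Syndrome s8…s1 = 0010 → error at position 2.
Flip position 2: 101100100000110 → 111100100000110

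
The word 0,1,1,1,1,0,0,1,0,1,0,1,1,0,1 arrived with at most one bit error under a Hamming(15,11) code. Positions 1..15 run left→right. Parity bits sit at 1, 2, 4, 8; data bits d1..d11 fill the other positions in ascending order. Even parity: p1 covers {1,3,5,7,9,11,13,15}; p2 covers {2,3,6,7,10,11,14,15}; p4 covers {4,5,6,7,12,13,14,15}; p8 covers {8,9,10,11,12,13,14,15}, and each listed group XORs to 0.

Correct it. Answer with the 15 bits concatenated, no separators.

s1 (pos 1,3,5,7,9,11,13,15): 0⊕1⊕1⊕0⊕0⊕0⊕1⊕1 = 0
s2 (pos 2,3,6,7,10,11,14,15): 1⊕1⊕0⊕0⊕1⊕0⊕0⊕1 = 0
s4 (pos 4,5,6,7,12,13,14,15): 1⊕1⊕0⊕0⊕1⊕1⊕0⊕1 = 1
s8 (pos 8,9,10,11,12,13,14,15): 1⊕0⊕1⊕0⊕1⊕1⊕0⊕1 = 1
Syndrome s8…s1 = 1100 → error at position 12.
Flip position 12: 011110010101101 → 011110010100101

011110010100101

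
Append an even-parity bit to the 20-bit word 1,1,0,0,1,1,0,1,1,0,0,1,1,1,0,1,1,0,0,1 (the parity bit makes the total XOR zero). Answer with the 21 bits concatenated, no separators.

XOR of the 20 data bits: 1⊕1⊕0⊕0⊕1⊕1⊕0⊕1⊕1⊕0⊕0⊕1⊕1⊕1⊕0⊕1⊕1⊕0⊕0⊕1 = 0
Parity bit = 0 (so all 21 bits XOR to 0).

110011011001110110010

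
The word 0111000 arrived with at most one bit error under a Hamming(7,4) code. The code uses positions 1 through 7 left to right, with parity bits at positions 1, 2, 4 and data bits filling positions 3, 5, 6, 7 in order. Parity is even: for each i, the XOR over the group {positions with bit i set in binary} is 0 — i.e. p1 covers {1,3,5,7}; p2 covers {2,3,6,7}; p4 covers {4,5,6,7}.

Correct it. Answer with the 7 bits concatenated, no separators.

0111100

s1 (pos 1,3,5,7): 0⊕1⊕0⊕0 = 1
s2 (pos 2,3,6,7): 1⊕1⊕0⊕0 = 0
s4 (pos 4,5,6,7): 1⊕0⊕0⊕0 = 1
Syndrome s4…s1 = 101 → error at position 5.
Flip position 5: 0111000 → 0111100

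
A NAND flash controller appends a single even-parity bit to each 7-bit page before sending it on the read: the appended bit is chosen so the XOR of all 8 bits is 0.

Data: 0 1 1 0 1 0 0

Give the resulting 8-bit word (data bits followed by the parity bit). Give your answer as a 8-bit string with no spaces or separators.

XOR of the 7 data bits: 0⊕1⊕1⊕0⊕1⊕0⊕0 = 1
Parity bit = 1 (so all 8 bits XOR to 0).

01101001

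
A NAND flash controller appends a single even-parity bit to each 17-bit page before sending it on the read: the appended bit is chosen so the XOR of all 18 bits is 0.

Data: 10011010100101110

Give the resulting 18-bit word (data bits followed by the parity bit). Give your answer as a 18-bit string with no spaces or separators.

XOR of the 17 data bits: 1⊕0⊕0⊕1⊕1⊕0⊕1⊕0⊕1⊕0⊕0⊕1⊕0⊕1⊕1⊕1⊕0 = 1
Parity bit = 1 (so all 18 bits XOR to 0).

100110101001011101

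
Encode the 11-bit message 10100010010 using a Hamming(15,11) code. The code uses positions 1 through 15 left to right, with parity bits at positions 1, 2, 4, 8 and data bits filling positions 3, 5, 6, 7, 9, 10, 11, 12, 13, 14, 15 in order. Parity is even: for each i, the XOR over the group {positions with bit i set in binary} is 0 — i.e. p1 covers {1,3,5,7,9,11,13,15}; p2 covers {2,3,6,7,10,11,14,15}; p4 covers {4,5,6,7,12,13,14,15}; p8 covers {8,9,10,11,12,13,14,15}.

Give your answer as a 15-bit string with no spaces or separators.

001001000010010

Place data at non-parity positions: p1 p2 1 p4 0 1 0 p8 0 0 1 0 0 1 0
p1 (pos 1,3,5,7,9,11,13,15): XOR of data positions = 1⊕0⊕0⊕0⊕1⊕0⊕0 = 0
p2 (pos 2,3,6,7,10,11,14,15): XOR of data positions = 1⊕1⊕0⊕0⊕1⊕1⊕0 = 0
p4 (pos 4,5,6,7,12,13,14,15): XOR of data positions = 0⊕1⊕0⊕0⊕0⊕1⊕0 = 0
p8 (pos 8,9,10,11,12,13,14,15): XOR of data positions = 0⊕0⊕1⊕0⊕0⊕1⊕0 = 0
Codeword: 001001000010010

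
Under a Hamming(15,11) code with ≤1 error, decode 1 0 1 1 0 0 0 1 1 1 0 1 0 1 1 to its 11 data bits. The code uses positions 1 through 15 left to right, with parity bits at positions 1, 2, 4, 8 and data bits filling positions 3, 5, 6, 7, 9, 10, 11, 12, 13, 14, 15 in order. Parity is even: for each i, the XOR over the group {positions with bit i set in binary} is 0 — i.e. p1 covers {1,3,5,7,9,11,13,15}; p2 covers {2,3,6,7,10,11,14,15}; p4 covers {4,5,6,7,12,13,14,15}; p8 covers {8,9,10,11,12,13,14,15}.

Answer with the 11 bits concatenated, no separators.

10001101011

s1 (pos 1,3,5,7,9,11,13,15): 1⊕1⊕0⊕0⊕1⊕0⊕0⊕1 = 0
s2 (pos 2,3,6,7,10,11,14,15): 0⊕1⊕0⊕0⊕1⊕0⊕1⊕1 = 0
s4 (pos 4,5,6,7,12,13,14,15): 1⊕0⊕0⊕0⊕1⊕0⊕1⊕1 = 0
s8 (pos 8,9,10,11,12,13,14,15): 1⊕1⊕1⊕0⊕1⊕0⊕1⊕1 = 0
Syndrome s8…s1 = 0000 → no error.
Read data bits from positions 3,5,6,7,9,10,11,12,13,14,15: 10001101011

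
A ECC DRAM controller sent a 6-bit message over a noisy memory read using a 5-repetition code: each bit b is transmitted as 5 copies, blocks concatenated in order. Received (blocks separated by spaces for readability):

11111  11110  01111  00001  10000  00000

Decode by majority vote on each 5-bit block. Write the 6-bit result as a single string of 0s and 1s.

Block 1 (11111): 5 ones → 1
Block 2 (11110): 4 ones → 1
Block 3 (01111): 4 ones → 1
Block 4 (00001): 1 one → 0
Block 5 (10000): 1 one → 0
Block 6 (00000): 0 ones → 0

111000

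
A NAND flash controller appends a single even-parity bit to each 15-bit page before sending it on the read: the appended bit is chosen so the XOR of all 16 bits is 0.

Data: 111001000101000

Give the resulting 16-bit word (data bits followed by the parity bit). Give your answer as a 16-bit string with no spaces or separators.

XOR of the 15 data bits: 1⊕1⊕1⊕0⊕0⊕1⊕0⊕0⊕0⊕1⊕0⊕1⊕0⊕0⊕0 = 0
Parity bit = 0 (so all 16 bits XOR to 0).

1110010001010000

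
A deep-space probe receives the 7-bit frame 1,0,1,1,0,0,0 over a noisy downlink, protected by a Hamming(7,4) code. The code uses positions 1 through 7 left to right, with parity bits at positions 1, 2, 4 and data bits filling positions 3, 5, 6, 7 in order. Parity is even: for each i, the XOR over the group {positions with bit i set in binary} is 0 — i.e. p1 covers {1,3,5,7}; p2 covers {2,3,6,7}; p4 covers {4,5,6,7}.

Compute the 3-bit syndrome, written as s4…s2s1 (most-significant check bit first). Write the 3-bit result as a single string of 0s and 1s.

110

s1 (pos 1,3,5,7): 1⊕1⊕0⊕0 = 0
s2 (pos 2,3,6,7): 0⊕1⊕0⊕0 = 1
s4 (pos 4,5,6,7): 1⊕0⊕0⊕0 = 1
Syndrome s4…s1 = 110 → error at position 6.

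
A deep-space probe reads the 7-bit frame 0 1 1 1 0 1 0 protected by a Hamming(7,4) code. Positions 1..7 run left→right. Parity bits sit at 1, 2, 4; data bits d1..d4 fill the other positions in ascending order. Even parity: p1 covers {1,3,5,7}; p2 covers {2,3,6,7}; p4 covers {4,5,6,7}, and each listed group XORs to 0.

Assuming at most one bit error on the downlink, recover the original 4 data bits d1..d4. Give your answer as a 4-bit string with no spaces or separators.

s1 (pos 1,3,5,7): 0⊕1⊕0⊕0 = 1
s2 (pos 2,3,6,7): 1⊕1⊕1⊕0 = 1
s4 (pos 4,5,6,7): 1⊕0⊕1⊕0 = 0
Syndrome s4…s1 = 011 → error at position 3.
Flip position 3: 0111010 → 0101010
Read data bits from positions 3,5,6,7: 0010

0010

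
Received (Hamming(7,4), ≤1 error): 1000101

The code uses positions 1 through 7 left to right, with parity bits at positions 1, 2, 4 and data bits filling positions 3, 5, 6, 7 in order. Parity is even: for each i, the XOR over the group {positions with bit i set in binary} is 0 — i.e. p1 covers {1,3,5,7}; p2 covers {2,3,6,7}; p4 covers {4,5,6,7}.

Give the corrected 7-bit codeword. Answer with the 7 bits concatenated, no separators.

s1 (pos 1,3,5,7): 1⊕0⊕1⊕1 = 1
s2 (pos 2,3,6,7): 0⊕0⊕0⊕1 = 1
s4 (pos 4,5,6,7): 0⊕1⊕0⊕1 = 0
Syndrome s4…s1 = 011 → error at position 3.
Flip position 3: 1000101 → 1010101

1010101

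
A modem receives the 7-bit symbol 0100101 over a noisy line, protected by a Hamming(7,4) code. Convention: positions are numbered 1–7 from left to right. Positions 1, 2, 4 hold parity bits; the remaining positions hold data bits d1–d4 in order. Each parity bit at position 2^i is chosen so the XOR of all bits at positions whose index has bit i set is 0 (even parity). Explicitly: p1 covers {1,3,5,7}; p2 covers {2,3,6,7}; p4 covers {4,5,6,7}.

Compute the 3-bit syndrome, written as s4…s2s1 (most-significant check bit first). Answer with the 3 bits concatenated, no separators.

000

s1 (pos 1,3,5,7): 0⊕0⊕1⊕1 = 0
s2 (pos 2,3,6,7): 1⊕0⊕0⊕1 = 0
s4 (pos 4,5,6,7): 0⊕1⊕0⊕1 = 0
Syndrome s4…s1 = 000 → no error.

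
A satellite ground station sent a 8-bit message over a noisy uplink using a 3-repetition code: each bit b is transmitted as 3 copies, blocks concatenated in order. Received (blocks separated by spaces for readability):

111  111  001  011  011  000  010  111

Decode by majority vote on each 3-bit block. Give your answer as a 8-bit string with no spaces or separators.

11011001

Block 1 (111): 3 ones → 1
Block 2 (111): 3 ones → 1
Block 3 (001): 1 one → 0
Block 4 (011): 2 ones → 1
Block 5 (011): 2 ones → 1
Block 6 (000): 0 ones → 0
Block 7 (010): 1 one → 0
Block 8 (111): 3 ones → 1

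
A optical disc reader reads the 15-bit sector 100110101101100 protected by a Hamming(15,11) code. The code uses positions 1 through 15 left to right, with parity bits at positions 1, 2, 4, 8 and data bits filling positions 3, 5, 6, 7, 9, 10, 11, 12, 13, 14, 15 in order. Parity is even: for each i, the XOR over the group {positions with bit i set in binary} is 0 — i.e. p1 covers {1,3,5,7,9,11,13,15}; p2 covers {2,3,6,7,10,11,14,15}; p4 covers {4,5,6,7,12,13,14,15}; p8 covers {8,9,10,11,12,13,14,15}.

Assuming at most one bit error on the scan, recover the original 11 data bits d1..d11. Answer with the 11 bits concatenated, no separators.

00011101100

s1 (pos 1,3,5,7,9,11,13,15): 1⊕0⊕1⊕1⊕1⊕0⊕1⊕0 = 1
s2 (pos 2,3,6,7,10,11,14,15): 0⊕0⊕0⊕1⊕1⊕0⊕0⊕0 = 0
s4 (pos 4,5,6,7,12,13,14,15): 1⊕1⊕0⊕1⊕1⊕1⊕0⊕0 = 1
s8 (pos 8,9,10,11,12,13,14,15): 0⊕1⊕1⊕0⊕1⊕1⊕0⊕0 = 0
Syndrome s8…s1 = 0101 → error at position 5.
Flip position 5: 100110101101100 → 100100101101100
Read data bits from positions 3,5,6,7,9,10,11,12,13,14,15: 00011101100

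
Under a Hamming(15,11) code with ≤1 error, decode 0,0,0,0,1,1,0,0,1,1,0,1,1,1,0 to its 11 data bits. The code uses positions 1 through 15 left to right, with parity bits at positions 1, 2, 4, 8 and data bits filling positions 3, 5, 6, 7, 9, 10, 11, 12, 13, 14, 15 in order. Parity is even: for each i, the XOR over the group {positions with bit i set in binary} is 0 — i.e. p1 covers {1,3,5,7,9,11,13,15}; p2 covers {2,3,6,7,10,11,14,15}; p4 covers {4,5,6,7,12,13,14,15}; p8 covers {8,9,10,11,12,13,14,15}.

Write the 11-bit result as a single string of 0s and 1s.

01101101111

s1 (pos 1,3,5,7,9,11,13,15): 0⊕0⊕1⊕0⊕1⊕0⊕1⊕0 = 1
s2 (pos 2,3,6,7,10,11,14,15): 0⊕0⊕1⊕0⊕1⊕0⊕1⊕0 = 1
s4 (pos 4,5,6,7,12,13,14,15): 0⊕1⊕1⊕0⊕1⊕1⊕1⊕0 = 1
s8 (pos 8,9,10,11,12,13,14,15): 0⊕1⊕1⊕0⊕1⊕1⊕1⊕0 = 1
Syndrome s8…s1 = 1111 → error at position 15.
Flip position 15: 000011001101110 → 000011001101111
Read data bits from positions 3,5,6,7,9,10,11,12,13,14,15: 01101101111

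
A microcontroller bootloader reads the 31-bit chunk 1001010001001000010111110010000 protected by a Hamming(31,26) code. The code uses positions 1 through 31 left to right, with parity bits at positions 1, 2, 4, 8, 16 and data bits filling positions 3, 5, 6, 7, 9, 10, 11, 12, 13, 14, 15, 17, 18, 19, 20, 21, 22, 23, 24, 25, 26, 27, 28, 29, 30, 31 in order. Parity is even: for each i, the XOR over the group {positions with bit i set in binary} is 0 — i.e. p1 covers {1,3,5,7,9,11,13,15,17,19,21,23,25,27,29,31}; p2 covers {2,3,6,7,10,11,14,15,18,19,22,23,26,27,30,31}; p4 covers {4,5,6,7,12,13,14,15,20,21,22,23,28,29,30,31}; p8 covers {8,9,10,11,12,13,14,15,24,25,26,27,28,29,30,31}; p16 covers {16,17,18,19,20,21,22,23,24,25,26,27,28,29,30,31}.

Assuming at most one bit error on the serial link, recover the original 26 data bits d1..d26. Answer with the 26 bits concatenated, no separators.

s1 (pos 1,3,5,7,9,11,13,15,17,19,21,23,25,27,29,31): 1⊕0⊕0⊕0⊕0⊕0⊕1⊕0⊕0⊕0⊕1⊕1⊕0⊕1⊕0⊕0 = 1
s2 (pos 2,3,6,7,10,11,14,15,18,19,22,23,26,27,30,31): 0⊕0⊕1⊕0⊕1⊕0⊕0⊕0⊕1⊕0⊕1⊕1⊕0⊕1⊕0⊕0 = 0
s4 (pos 4,5,6,7,12,13,14,15,20,21,22,23,28,29,30,31): 1⊕0⊕1⊕0⊕0⊕1⊕0⊕0⊕1⊕1⊕1⊕1⊕0⊕0⊕0⊕0 = 1
s8 (pos 8,9,10,11,12,13,14,15,24,25,26,27,28,29,30,31): 0⊕0⊕1⊕0⊕0⊕1⊕0⊕0⊕1⊕0⊕0⊕1⊕0⊕0⊕0⊕0 = 0
s16 (pos 16,17,18,19,20,21,22,23,24,25,26,27,28,29,30,31): 0⊕0⊕1⊕0⊕1⊕1⊕1⊕1⊕1⊕0⊕0⊕1⊕0⊕0⊕0⊕0 = 1
Syndrome s16…s1 = 10101 → error at position 21.
Flip position 21: 1001010001001000010111110010000 → 1001010001001000010101110010000
Read data bits from positions 3,5,6,7,9,10,11,12,13,14,15,17,18,19,20,21,22,23,24,25,26,27,28,29,30,31: 00100100100010101110010000

00100100100010101110010000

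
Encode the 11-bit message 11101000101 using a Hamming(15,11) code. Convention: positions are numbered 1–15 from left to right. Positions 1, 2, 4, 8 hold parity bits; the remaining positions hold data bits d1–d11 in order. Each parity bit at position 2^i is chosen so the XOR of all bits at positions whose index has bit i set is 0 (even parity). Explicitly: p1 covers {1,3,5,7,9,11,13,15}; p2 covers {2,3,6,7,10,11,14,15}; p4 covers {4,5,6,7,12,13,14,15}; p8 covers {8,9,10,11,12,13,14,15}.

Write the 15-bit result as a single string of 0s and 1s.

111011011000101

Place data at non-parity positions: p1 p2 1 p4 1 1 0 p8 1 0 0 0 1 0 1
p1 (pos 1,3,5,7,9,11,13,15): XOR of data positions = 1⊕1⊕0⊕1⊕0⊕1⊕1 = 1
p2 (pos 2,3,6,7,10,11,14,15): XOR of data positions = 1⊕1⊕0⊕0⊕0⊕0⊕1 = 1
p4 (pos 4,5,6,7,12,13,14,15): XOR of data positions = 1⊕1⊕0⊕0⊕1⊕0⊕1 = 0
p8 (pos 8,9,10,11,12,13,14,15): XOR of data positions = 1⊕0⊕0⊕0⊕1⊕0⊕1 = 1
Codeword: 111011011000101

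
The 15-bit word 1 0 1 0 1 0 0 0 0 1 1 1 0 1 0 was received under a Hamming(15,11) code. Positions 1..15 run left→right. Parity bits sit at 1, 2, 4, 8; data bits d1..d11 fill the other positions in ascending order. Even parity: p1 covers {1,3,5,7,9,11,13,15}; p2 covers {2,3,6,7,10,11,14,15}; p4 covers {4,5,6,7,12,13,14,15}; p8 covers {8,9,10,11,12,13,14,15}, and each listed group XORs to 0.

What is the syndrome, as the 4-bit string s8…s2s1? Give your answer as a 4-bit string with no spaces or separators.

0100

s1 (pos 1,3,5,7,9,11,13,15): 1⊕1⊕1⊕0⊕0⊕1⊕0⊕0 = 0
s2 (pos 2,3,6,7,10,11,14,15): 0⊕1⊕0⊕0⊕1⊕1⊕1⊕0 = 0
s4 (pos 4,5,6,7,12,13,14,15): 0⊕1⊕0⊕0⊕1⊕0⊕1⊕0 = 1
s8 (pos 8,9,10,11,12,13,14,15): 0⊕0⊕1⊕1⊕1⊕0⊕1⊕0 = 0
Syndrome s8…s1 = 0100 → error at position 4.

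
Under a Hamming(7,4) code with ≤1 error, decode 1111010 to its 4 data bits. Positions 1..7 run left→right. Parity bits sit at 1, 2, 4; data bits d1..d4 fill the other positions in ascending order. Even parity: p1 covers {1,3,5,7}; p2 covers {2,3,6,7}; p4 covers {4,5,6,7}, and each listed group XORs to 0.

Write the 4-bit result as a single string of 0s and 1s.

s1 (pos 1,3,5,7): 1⊕1⊕0⊕0 = 0
s2 (pos 2,3,6,7): 1⊕1⊕1⊕0 = 1
s4 (pos 4,5,6,7): 1⊕0⊕1⊕0 = 0
Syndrome s4…s1 = 010 → error at position 2.
Flip position 2: 1111010 → 1011010
Read data bits from positions 3,5,6,7: 1010

1010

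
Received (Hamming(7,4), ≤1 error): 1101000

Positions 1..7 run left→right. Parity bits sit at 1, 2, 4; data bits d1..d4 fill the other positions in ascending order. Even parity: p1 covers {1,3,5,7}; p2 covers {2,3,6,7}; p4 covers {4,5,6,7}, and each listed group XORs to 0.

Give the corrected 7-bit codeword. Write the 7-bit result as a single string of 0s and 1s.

1101001

s1 (pos 1,3,5,7): 1⊕0⊕0⊕0 = 1
s2 (pos 2,3,6,7): 1⊕0⊕0⊕0 = 1
s4 (pos 4,5,6,7): 1⊕0⊕0⊕0 = 1
Syndrome s4…s1 = 111 → error at position 7.
Flip position 7: 1101000 → 1101001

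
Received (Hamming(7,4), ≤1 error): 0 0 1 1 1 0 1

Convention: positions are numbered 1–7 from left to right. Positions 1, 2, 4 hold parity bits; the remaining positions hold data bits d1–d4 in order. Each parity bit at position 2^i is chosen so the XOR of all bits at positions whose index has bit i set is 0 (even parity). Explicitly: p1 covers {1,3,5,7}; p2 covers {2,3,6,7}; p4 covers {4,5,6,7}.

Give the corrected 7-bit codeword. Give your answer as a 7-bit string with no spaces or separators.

0011001

s1 (pos 1,3,5,7): 0⊕1⊕1⊕1 = 1
s2 (pos 2,3,6,7): 0⊕1⊕0⊕1 = 0
s4 (pos 4,5,6,7): 1⊕1⊕0⊕1 = 1
Syndrome s4…s1 = 101 → error at position 5.
Flip position 5: 0011101 → 0011001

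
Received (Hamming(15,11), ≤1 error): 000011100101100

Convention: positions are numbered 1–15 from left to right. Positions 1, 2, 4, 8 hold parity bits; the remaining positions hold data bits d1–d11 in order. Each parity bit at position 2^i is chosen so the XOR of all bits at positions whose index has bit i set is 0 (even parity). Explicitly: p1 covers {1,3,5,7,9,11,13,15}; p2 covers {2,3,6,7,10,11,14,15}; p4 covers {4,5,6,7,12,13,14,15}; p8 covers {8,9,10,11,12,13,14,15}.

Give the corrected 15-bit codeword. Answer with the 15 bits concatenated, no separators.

000011100101101

s1 (pos 1,3,5,7,9,11,13,15): 0⊕0⊕1⊕1⊕0⊕0⊕1⊕0 = 1
s2 (pos 2,3,6,7,10,11,14,15): 0⊕0⊕1⊕1⊕1⊕0⊕0⊕0 = 1
s4 (pos 4,5,6,7,12,13,14,15): 0⊕1⊕1⊕1⊕1⊕1⊕0⊕0 = 1
s8 (pos 8,9,10,11,12,13,14,15): 0⊕0⊕1⊕0⊕1⊕1⊕0⊕0 = 1
Syndrome s8…s1 = 1111 → error at position 15.
Flip position 15: 000011100101100 → 000011100101101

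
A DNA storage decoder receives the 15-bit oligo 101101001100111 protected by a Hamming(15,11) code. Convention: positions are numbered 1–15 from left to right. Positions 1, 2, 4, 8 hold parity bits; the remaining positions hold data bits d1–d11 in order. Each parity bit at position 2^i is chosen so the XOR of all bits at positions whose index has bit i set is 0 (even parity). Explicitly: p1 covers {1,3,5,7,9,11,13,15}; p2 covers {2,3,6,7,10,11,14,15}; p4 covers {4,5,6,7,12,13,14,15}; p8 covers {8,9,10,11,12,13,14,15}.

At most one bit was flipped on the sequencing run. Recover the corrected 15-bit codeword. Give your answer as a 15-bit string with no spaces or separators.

101101001100110

s1 (pos 1,3,5,7,9,11,13,15): 1⊕1⊕0⊕0⊕1⊕0⊕1⊕1 = 1
s2 (pos 2,3,6,7,10,11,14,15): 0⊕1⊕1⊕0⊕1⊕0⊕1⊕1 = 1
s4 (pos 4,5,6,7,12,13,14,15): 1⊕0⊕1⊕0⊕0⊕1⊕1⊕1 = 1
s8 (pos 8,9,10,11,12,13,14,15): 0⊕1⊕1⊕0⊕0⊕1⊕1⊕1 = 1
Syndrome s8…s1 = 1111 → error at position 15.
Flip position 15: 101101001100111 → 101101001100110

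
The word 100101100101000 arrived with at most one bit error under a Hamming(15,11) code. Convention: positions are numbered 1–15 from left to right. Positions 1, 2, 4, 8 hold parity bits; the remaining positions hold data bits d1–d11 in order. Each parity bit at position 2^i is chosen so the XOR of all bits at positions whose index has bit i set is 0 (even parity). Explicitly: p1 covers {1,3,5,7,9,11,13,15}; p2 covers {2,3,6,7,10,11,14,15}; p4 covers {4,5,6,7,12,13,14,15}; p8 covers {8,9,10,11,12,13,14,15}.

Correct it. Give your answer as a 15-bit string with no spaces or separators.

s1 (pos 1,3,5,7,9,11,13,15): 1⊕0⊕0⊕1⊕0⊕0⊕0⊕0 = 0
s2 (pos 2,3,6,7,10,11,14,15): 0⊕0⊕1⊕1⊕1⊕0⊕0⊕0 = 1
s4 (pos 4,5,6,7,12,13,14,15): 1⊕0⊕1⊕1⊕1⊕0⊕0⊕0 = 0
s8 (pos 8,9,10,11,12,13,14,15): 0⊕0⊕1⊕0⊕1⊕0⊕0⊕0 = 0
Syndrome s8…s1 = 0010 → error at position 2.
Flip position 2: 100101100101000 → 110101100101000

110101100101000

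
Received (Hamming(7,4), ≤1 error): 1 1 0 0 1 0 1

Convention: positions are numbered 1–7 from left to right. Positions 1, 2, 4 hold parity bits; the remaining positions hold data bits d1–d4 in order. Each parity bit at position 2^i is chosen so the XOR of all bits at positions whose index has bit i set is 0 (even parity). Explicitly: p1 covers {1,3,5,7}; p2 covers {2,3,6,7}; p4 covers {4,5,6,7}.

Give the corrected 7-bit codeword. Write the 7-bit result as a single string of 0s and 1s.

0100101

s1 (pos 1,3,5,7): 1⊕0⊕1⊕1 = 1
s2 (pos 2,3,6,7): 1⊕0⊕0⊕1 = 0
s4 (pos 4,5,6,7): 0⊕1⊕0⊕1 = 0
Syndrome s4…s1 = 001 → error at position 1.
Flip position 1: 1100101 → 0100101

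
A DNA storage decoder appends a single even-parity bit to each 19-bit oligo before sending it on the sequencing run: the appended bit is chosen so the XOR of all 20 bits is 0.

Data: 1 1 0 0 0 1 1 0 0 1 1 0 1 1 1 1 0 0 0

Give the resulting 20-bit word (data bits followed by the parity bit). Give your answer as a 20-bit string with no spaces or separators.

XOR of the 19 data bits: 1⊕1⊕0⊕0⊕0⊕1⊕1⊕0⊕0⊕1⊕1⊕0⊕1⊕1⊕1⊕1⊕0⊕0⊕0 = 0
Parity bit = 0 (so all 20 bits XOR to 0).

11000110011011110000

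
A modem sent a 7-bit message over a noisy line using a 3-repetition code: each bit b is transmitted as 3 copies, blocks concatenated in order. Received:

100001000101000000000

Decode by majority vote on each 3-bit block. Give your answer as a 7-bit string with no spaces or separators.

0001000

Block 1 (100): 1 one → 0
Block 2 (001): 1 one → 0
Block 3 (000): 0 ones → 0
Block 4 (101): 2 ones → 1
Block 5 (000): 0 ones → 0
Block 6 (000): 0 ones → 0
Block 7 (000): 0 ones → 0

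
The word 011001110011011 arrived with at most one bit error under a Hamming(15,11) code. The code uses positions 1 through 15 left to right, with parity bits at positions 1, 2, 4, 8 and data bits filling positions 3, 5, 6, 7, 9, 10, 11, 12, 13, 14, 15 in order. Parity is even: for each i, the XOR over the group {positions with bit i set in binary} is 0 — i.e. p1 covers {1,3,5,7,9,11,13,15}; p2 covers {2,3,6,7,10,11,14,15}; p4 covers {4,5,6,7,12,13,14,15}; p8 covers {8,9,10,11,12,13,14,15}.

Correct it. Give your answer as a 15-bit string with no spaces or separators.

011001110011001

s1 (pos 1,3,5,7,9,11,13,15): 0⊕1⊕0⊕1⊕0⊕1⊕0⊕1 = 0
s2 (pos 2,3,6,7,10,11,14,15): 1⊕1⊕1⊕1⊕0⊕1⊕1⊕1 = 1
s4 (pos 4,5,6,7,12,13,14,15): 0⊕0⊕1⊕1⊕1⊕0⊕1⊕1 = 1
s8 (pos 8,9,10,11,12,13,14,15): 1⊕0⊕0⊕1⊕1⊕0⊕1⊕1 = 1
Syndrome s8…s1 = 1110 → error at position 14.
Flip position 14: 011001110011011 → 011001110011001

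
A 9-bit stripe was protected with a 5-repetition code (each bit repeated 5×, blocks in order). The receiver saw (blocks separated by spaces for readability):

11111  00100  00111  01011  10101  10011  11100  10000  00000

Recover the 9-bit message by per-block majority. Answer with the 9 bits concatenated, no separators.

101111100

Block 1 (11111): 5 ones → 1
Block 2 (00100): 1 one → 0
Block 3 (00111): 3 ones → 1
Block 4 (01011): 3 ones → 1
Block 5 (10101): 3 ones → 1
Block 6 (10011): 3 ones → 1
Block 7 (11100): 3 ones → 1
Block 8 (10000): 1 one → 0
Block 9 (00000): 0 ones → 0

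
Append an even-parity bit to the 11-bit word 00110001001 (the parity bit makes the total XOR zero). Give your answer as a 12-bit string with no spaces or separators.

XOR of the 11 data bits: 0⊕0⊕1⊕1⊕0⊕0⊕0⊕1⊕0⊕0⊕1 = 0
Parity bit = 0 (so all 12 bits XOR to 0).

001100010010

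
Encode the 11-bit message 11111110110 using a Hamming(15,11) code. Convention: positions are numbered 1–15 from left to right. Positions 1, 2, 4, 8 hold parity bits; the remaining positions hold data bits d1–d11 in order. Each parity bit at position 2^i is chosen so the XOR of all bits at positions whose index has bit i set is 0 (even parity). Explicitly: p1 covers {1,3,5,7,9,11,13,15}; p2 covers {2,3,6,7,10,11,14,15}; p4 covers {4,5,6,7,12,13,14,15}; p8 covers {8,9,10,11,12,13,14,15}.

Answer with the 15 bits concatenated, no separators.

001111111110110

Place data at non-parity positions: p1 p2 1 p4 1 1 1 p8 1 1 1 0 1 1 0
p1 (pos 1,3,5,7,9,11,13,15): XOR of data positions = 1⊕1⊕1⊕1⊕1⊕1⊕0 = 0
p2 (pos 2,3,6,7,10,11,14,15): XOR of data positions = 1⊕1⊕1⊕1⊕1⊕1⊕0 = 0
p4 (pos 4,5,6,7,12,13,14,15): XOR of data positions = 1⊕1⊕1⊕0⊕1⊕1⊕0 = 1
p8 (pos 8,9,10,11,12,13,14,15): XOR of data positions = 1⊕1⊕1⊕0⊕1⊕1⊕0 = 1
Codeword: 001111111110110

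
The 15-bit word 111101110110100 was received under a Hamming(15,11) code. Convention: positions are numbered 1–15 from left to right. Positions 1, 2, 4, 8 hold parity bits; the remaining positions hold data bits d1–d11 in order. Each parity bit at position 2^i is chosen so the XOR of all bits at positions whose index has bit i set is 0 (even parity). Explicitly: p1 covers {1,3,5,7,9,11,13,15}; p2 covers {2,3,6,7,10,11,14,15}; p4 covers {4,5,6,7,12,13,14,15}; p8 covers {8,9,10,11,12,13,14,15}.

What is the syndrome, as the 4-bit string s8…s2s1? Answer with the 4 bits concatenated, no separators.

0001

s1 (pos 1,3,5,7,9,11,13,15): 1⊕1⊕0⊕1⊕0⊕1⊕1⊕0 = 1
s2 (pos 2,3,6,7,10,11,14,15): 1⊕1⊕1⊕1⊕1⊕1⊕0⊕0 = 0
s4 (pos 4,5,6,7,12,13,14,15): 1⊕0⊕1⊕1⊕0⊕1⊕0⊕0 = 0
s8 (pos 8,9,10,11,12,13,14,15): 1⊕0⊕1⊕1⊕0⊕1⊕0⊕0 = 0
Syndrome s8…s1 = 0001 → error at position 1.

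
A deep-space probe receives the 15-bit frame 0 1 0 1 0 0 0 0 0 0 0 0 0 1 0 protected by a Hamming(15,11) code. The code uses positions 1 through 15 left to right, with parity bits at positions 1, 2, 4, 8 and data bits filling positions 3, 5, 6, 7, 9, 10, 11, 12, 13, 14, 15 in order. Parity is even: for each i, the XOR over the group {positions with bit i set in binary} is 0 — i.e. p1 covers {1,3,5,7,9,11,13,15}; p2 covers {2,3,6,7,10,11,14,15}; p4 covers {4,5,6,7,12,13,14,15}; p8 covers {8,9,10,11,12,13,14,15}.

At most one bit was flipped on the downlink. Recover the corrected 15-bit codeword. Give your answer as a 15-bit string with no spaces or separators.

010100010000010

s1 (pos 1,3,5,7,9,11,13,15): 0⊕0⊕0⊕0⊕0⊕0⊕0⊕0 = 0
s2 (pos 2,3,6,7,10,11,14,15): 1⊕0⊕0⊕0⊕0⊕0⊕1⊕0 = 0
s4 (pos 4,5,6,7,12,13,14,15): 1⊕0⊕0⊕0⊕0⊕0⊕1⊕0 = 0
s8 (pos 8,9,10,11,12,13,14,15): 0⊕0⊕0⊕0⊕0⊕0⊕1⊕0 = 1
Syndrome s8…s1 = 1000 → error at position 8.
Flip position 8: 010100000000010 → 010100010000010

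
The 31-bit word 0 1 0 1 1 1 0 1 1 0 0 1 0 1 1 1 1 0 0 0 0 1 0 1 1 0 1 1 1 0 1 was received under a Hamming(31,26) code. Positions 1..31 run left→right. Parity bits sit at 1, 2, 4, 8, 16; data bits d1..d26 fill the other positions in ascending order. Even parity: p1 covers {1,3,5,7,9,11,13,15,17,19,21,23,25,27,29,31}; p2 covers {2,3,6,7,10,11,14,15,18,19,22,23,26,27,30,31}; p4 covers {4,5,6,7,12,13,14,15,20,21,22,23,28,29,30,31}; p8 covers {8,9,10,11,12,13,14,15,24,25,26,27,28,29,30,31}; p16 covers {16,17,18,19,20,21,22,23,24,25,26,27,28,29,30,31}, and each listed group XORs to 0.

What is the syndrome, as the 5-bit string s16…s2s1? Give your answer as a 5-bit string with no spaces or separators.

s1 (pos 1,3,5,7,9,11,13,15,17,19,21,23,25,27,29,31): 0⊕0⊕1⊕0⊕1⊕0⊕0⊕1⊕1⊕0⊕0⊕0⊕1⊕1⊕1⊕1 = 0
s2 (pos 2,3,6,7,10,11,14,15,18,19,22,23,26,27,30,31): 1⊕0⊕1⊕0⊕0⊕0⊕1⊕1⊕0⊕0⊕1⊕0⊕0⊕1⊕0⊕1 = 1
s4 (pos 4,5,6,7,12,13,14,15,20,21,22,23,28,29,30,31): 1⊕1⊕1⊕0⊕1⊕0⊕1⊕1⊕0⊕0⊕1⊕0⊕1⊕1⊕0⊕1 = 0
s8 (pos 8,9,10,11,12,13,14,15,24,25,26,27,28,29,30,31): 1⊕1⊕0⊕0⊕1⊕0⊕1⊕1⊕1⊕1⊕0⊕1⊕1⊕1⊕0⊕1 = 1
s16 (pos 16,17,18,19,20,21,22,23,24,25,26,27,28,29,30,31): 1⊕1⊕0⊕0⊕0⊕0⊕1⊕0⊕1⊕1⊕0⊕1⊕1⊕1⊕0⊕1 = 1
Syndrome s16…s1 = 11010 → error at position 26.

11010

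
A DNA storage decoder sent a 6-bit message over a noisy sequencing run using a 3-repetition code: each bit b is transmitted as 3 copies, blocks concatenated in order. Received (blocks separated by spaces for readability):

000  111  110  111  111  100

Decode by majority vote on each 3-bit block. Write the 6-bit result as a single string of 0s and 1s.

011110

Block 1 (000): 0 ones → 0
Block 2 (111): 3 ones → 1
Block 3 (110): 2 ones → 1
Block 4 (111): 3 ones → 1
Block 5 (111): 3 ones → 1
Block 6 (100): 1 one → 0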